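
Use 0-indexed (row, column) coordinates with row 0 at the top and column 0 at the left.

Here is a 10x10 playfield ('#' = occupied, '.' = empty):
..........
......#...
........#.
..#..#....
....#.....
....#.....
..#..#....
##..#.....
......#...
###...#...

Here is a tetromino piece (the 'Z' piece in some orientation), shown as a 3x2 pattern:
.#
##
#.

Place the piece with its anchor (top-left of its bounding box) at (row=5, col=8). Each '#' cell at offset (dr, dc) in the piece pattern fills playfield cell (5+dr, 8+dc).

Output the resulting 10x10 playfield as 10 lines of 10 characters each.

Answer: ..........
......#...
........#.
..#..#....
....#.....
....#....#
..#..#..##
##..#...#.
......#...
###...#...

Derivation:
Fill (5+0,8+1) = (5,9)
Fill (5+1,8+0) = (6,8)
Fill (5+1,8+1) = (6,9)
Fill (5+2,8+0) = (7,8)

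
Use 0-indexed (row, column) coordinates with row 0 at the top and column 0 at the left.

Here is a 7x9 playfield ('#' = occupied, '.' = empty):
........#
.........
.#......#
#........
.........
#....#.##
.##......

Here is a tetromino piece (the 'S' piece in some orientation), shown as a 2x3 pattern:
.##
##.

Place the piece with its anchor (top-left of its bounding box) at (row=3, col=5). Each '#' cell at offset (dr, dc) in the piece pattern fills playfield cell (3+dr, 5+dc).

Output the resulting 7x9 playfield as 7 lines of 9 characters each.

Answer: ........#
.........
.#......#
#.....##.
.....##..
#....#.##
.##......

Derivation:
Fill (3+0,5+1) = (3,6)
Fill (3+0,5+2) = (3,7)
Fill (3+1,5+0) = (4,5)
Fill (3+1,5+1) = (4,6)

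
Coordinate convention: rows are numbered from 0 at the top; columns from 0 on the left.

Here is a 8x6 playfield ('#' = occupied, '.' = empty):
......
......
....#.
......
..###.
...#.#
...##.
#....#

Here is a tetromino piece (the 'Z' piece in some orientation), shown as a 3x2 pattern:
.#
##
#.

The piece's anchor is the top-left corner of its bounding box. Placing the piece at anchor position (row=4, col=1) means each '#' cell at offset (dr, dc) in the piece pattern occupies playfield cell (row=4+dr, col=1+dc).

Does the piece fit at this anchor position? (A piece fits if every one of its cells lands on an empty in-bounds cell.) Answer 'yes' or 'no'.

Answer: no

Derivation:
Check each piece cell at anchor (4, 1):
  offset (0,1) -> (4,2): occupied ('#') -> FAIL
  offset (1,0) -> (5,1): empty -> OK
  offset (1,1) -> (5,2): empty -> OK
  offset (2,0) -> (6,1): empty -> OK
All cells valid: no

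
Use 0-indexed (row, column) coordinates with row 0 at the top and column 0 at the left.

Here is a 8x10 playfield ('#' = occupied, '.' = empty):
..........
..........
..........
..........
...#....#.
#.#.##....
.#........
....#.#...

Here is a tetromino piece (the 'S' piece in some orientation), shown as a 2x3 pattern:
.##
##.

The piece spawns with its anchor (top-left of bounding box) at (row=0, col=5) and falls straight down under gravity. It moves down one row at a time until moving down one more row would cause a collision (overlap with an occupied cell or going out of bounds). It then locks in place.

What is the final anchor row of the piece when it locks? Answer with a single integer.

Spawn at (row=0, col=5). Try each row:
  row 0: fits
  row 1: fits
  row 2: fits
  row 3: fits
  row 4: blocked -> lock at row 3

Answer: 3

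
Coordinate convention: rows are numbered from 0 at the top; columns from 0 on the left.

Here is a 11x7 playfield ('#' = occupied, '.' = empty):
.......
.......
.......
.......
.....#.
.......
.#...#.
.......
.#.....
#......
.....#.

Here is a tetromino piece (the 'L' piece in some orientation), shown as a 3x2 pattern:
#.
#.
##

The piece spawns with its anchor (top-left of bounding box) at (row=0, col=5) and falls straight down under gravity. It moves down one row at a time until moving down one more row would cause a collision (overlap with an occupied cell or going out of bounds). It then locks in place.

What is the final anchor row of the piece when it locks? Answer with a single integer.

Spawn at (row=0, col=5). Try each row:
  row 0: fits
  row 1: fits
  row 2: blocked -> lock at row 1

Answer: 1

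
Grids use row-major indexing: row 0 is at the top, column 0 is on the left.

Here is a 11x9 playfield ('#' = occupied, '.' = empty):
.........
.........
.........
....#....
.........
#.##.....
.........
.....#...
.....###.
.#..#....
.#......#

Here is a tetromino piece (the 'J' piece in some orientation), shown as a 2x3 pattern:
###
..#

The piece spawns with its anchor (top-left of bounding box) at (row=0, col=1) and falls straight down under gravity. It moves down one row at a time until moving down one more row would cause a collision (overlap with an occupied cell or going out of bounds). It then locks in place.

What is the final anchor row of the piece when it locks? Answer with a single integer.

Answer: 3

Derivation:
Spawn at (row=0, col=1). Try each row:
  row 0: fits
  row 1: fits
  row 2: fits
  row 3: fits
  row 4: blocked -> lock at row 3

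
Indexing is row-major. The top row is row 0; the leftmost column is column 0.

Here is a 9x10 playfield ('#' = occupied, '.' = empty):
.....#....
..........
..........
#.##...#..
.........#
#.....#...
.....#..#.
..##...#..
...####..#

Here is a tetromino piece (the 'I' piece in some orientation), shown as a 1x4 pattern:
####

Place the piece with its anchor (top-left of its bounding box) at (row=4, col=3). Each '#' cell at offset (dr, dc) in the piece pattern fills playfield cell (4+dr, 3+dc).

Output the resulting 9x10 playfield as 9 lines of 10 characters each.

Answer: .....#....
..........
..........
#.##...#..
...####..#
#.....#...
.....#..#.
..##...#..
...####..#

Derivation:
Fill (4+0,3+0) = (4,3)
Fill (4+0,3+1) = (4,4)
Fill (4+0,3+2) = (4,5)
Fill (4+0,3+3) = (4,6)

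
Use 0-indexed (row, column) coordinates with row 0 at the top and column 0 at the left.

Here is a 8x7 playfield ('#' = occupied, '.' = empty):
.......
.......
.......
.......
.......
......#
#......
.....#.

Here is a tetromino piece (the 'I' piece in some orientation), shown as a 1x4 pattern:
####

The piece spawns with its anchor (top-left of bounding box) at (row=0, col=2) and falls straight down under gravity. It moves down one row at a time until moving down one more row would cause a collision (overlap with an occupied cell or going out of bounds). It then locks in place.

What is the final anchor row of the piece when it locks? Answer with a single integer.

Answer: 6

Derivation:
Spawn at (row=0, col=2). Try each row:
  row 0: fits
  row 1: fits
  row 2: fits
  row 3: fits
  row 4: fits
  row 5: fits
  row 6: fits
  row 7: blocked -> lock at row 6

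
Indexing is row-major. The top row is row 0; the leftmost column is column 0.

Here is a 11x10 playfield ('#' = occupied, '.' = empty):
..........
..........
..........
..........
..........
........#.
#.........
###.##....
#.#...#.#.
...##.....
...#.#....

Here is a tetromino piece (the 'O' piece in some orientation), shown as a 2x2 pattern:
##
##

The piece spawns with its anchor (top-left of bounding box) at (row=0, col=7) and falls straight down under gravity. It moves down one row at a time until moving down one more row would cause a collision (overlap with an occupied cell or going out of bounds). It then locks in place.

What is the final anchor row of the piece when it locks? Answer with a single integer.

Answer: 3

Derivation:
Spawn at (row=0, col=7). Try each row:
  row 0: fits
  row 1: fits
  row 2: fits
  row 3: fits
  row 4: blocked -> lock at row 3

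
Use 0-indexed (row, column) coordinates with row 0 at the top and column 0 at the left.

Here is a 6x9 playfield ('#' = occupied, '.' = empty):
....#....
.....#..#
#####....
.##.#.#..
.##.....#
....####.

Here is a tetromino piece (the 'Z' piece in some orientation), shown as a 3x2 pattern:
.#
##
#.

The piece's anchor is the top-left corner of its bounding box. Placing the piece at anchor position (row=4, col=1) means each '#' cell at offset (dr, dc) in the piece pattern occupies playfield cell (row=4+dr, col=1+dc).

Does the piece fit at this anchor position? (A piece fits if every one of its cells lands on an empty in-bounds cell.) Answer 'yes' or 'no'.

Check each piece cell at anchor (4, 1):
  offset (0,1) -> (4,2): occupied ('#') -> FAIL
  offset (1,0) -> (5,1): empty -> OK
  offset (1,1) -> (5,2): empty -> OK
  offset (2,0) -> (6,1): out of bounds -> FAIL
All cells valid: no

Answer: no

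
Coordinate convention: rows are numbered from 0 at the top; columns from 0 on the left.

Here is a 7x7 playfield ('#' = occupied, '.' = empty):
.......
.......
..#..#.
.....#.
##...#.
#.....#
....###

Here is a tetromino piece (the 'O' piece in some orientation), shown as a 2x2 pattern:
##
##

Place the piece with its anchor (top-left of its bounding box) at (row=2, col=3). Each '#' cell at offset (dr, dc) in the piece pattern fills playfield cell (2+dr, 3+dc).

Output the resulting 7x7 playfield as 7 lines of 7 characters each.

Fill (2+0,3+0) = (2,3)
Fill (2+0,3+1) = (2,4)
Fill (2+1,3+0) = (3,3)
Fill (2+1,3+1) = (3,4)

Answer: .......
.......
..####.
...###.
##...#.
#.....#
....###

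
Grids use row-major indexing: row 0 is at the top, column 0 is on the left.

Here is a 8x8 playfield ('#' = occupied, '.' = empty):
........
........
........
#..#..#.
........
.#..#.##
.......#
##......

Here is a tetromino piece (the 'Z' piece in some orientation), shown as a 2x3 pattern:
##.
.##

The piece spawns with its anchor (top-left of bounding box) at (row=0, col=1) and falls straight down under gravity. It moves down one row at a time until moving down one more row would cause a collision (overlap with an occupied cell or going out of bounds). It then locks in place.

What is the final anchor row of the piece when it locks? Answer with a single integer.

Answer: 1

Derivation:
Spawn at (row=0, col=1). Try each row:
  row 0: fits
  row 1: fits
  row 2: blocked -> lock at row 1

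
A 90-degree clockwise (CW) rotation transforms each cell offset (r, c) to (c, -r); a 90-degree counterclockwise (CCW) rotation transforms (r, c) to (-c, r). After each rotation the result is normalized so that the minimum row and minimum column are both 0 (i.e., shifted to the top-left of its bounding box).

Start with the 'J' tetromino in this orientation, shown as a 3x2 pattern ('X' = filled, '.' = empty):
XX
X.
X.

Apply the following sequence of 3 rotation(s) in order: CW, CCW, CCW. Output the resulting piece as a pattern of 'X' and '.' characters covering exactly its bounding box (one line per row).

Answer: X..
XXX

Derivation:
Start:
XX
X.
X.
After rotation 1 (CW):
XXX
..X
After rotation 2 (CCW):
XX
X.
X.
After rotation 3 (CCW):
X..
XXX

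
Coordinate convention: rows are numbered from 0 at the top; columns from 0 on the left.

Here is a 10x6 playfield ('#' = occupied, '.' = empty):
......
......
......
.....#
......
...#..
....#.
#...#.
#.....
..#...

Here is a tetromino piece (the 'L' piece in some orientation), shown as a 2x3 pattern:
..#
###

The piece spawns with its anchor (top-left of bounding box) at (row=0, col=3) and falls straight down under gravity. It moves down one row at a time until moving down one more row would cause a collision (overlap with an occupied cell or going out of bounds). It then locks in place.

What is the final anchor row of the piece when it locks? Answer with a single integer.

Spawn at (row=0, col=3). Try each row:
  row 0: fits
  row 1: fits
  row 2: blocked -> lock at row 1

Answer: 1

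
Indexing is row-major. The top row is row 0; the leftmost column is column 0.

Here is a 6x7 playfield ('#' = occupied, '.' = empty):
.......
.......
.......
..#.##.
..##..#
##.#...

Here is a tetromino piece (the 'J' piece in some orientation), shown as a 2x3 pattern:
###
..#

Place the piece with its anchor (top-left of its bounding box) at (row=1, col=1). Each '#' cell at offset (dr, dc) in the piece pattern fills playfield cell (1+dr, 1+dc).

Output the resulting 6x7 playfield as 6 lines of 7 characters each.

Answer: .......
.###...
...#...
..#.##.
..##..#
##.#...

Derivation:
Fill (1+0,1+0) = (1,1)
Fill (1+0,1+1) = (1,2)
Fill (1+0,1+2) = (1,3)
Fill (1+1,1+2) = (2,3)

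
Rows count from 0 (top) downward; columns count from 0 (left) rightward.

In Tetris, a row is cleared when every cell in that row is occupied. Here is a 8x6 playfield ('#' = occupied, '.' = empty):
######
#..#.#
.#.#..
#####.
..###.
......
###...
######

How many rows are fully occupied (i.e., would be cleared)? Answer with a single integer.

Answer: 2

Derivation:
Check each row:
  row 0: 0 empty cells -> FULL (clear)
  row 1: 3 empty cells -> not full
  row 2: 4 empty cells -> not full
  row 3: 1 empty cell -> not full
  row 4: 3 empty cells -> not full
  row 5: 6 empty cells -> not full
  row 6: 3 empty cells -> not full
  row 7: 0 empty cells -> FULL (clear)
Total rows cleared: 2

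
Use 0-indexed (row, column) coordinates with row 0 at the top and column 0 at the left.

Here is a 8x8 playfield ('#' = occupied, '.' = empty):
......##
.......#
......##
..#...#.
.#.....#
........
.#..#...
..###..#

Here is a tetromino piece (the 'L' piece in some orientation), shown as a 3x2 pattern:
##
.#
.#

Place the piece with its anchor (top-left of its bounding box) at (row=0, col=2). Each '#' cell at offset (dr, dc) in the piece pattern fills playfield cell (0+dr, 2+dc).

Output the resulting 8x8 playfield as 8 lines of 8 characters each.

Fill (0+0,2+0) = (0,2)
Fill (0+0,2+1) = (0,3)
Fill (0+1,2+1) = (1,3)
Fill (0+2,2+1) = (2,3)

Answer: ..##..##
...#...#
...#..##
..#...#.
.#.....#
........
.#..#...
..###..#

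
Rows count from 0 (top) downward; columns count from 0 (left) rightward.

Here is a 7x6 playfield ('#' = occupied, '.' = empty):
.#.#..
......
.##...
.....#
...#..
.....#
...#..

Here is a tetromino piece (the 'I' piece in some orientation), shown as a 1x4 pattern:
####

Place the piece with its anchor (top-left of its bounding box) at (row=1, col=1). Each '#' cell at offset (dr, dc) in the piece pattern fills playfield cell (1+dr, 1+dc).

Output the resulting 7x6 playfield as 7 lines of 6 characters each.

Answer: .#.#..
.####.
.##...
.....#
...#..
.....#
...#..

Derivation:
Fill (1+0,1+0) = (1,1)
Fill (1+0,1+1) = (1,2)
Fill (1+0,1+2) = (1,3)
Fill (1+0,1+3) = (1,4)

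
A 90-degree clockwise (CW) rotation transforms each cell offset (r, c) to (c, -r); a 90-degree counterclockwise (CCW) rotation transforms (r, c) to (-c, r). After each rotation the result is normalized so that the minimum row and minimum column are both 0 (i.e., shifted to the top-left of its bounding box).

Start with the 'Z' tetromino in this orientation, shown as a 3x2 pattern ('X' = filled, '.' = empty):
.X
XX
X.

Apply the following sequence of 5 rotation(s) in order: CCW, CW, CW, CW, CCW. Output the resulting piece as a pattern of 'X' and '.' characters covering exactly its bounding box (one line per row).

Start:
.X
XX
X.
After rotation 1 (CCW):
XX.
.XX
After rotation 2 (CW):
.X
XX
X.
After rotation 3 (CW):
XX.
.XX
After rotation 4 (CW):
.X
XX
X.
After rotation 5 (CCW):
XX.
.XX

Answer: XX.
.XX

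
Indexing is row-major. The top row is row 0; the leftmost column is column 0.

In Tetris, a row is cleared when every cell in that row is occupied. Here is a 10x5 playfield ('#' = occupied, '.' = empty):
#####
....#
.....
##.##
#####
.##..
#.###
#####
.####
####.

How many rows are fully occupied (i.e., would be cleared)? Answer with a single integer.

Answer: 3

Derivation:
Check each row:
  row 0: 0 empty cells -> FULL (clear)
  row 1: 4 empty cells -> not full
  row 2: 5 empty cells -> not full
  row 3: 1 empty cell -> not full
  row 4: 0 empty cells -> FULL (clear)
  row 5: 3 empty cells -> not full
  row 6: 1 empty cell -> not full
  row 7: 0 empty cells -> FULL (clear)
  row 8: 1 empty cell -> not full
  row 9: 1 empty cell -> not full
Total rows cleared: 3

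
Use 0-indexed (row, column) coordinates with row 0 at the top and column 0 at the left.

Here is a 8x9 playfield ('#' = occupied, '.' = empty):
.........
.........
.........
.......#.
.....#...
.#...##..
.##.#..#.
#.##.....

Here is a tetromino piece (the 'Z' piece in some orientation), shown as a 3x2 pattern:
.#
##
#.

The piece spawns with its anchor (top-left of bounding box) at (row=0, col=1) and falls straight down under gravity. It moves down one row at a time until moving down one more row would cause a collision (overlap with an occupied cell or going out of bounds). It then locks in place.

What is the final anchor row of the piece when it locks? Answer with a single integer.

Spawn at (row=0, col=1). Try each row:
  row 0: fits
  row 1: fits
  row 2: fits
  row 3: blocked -> lock at row 2

Answer: 2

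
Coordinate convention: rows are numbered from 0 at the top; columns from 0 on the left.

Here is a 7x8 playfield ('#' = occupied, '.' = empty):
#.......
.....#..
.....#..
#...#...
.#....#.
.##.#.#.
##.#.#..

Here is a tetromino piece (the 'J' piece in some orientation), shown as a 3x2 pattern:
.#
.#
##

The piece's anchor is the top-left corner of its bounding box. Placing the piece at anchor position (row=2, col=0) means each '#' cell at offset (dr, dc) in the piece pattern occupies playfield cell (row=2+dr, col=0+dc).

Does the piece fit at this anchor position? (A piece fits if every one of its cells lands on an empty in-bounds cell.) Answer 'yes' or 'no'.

Answer: no

Derivation:
Check each piece cell at anchor (2, 0):
  offset (0,1) -> (2,1): empty -> OK
  offset (1,1) -> (3,1): empty -> OK
  offset (2,0) -> (4,0): empty -> OK
  offset (2,1) -> (4,1): occupied ('#') -> FAIL
All cells valid: no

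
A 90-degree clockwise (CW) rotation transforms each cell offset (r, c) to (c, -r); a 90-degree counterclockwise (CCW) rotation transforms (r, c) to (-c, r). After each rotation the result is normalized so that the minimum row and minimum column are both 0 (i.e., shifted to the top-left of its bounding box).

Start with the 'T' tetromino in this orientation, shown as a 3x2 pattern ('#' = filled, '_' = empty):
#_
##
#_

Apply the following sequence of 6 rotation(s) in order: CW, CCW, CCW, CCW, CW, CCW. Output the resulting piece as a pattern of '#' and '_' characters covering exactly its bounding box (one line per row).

Start:
#_
##
#_
After rotation 1 (CW):
###
_#_
After rotation 2 (CCW):
#_
##
#_
After rotation 3 (CCW):
_#_
###
After rotation 4 (CCW):
_#
##
_#
After rotation 5 (CW):
_#_
###
After rotation 6 (CCW):
_#
##
_#

Answer: _#
##
_#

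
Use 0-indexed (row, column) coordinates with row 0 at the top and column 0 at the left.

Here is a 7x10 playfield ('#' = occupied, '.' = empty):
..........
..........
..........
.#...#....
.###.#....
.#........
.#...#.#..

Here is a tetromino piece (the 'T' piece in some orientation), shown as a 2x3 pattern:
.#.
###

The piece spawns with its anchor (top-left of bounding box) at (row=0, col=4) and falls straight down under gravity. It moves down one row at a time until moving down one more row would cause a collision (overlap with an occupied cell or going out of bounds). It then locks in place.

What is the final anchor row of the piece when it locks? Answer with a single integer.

Spawn at (row=0, col=4). Try each row:
  row 0: fits
  row 1: fits
  row 2: blocked -> lock at row 1

Answer: 1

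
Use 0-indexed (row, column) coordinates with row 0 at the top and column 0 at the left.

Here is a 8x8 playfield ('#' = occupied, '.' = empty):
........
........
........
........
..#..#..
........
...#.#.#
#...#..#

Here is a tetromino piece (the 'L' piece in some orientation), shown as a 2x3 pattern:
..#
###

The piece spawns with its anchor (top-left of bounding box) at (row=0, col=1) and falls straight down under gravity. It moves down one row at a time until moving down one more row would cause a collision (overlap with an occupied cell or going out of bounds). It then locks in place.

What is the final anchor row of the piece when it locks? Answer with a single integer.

Answer: 2

Derivation:
Spawn at (row=0, col=1). Try each row:
  row 0: fits
  row 1: fits
  row 2: fits
  row 3: blocked -> lock at row 2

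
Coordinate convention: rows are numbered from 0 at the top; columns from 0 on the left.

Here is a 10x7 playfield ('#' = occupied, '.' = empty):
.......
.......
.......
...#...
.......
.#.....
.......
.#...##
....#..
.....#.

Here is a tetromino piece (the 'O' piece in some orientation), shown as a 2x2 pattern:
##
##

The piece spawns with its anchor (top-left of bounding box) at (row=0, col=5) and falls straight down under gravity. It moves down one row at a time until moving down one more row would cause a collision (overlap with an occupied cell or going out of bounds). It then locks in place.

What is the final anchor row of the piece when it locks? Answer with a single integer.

Spawn at (row=0, col=5). Try each row:
  row 0: fits
  row 1: fits
  row 2: fits
  row 3: fits
  row 4: fits
  row 5: fits
  row 6: blocked -> lock at row 5

Answer: 5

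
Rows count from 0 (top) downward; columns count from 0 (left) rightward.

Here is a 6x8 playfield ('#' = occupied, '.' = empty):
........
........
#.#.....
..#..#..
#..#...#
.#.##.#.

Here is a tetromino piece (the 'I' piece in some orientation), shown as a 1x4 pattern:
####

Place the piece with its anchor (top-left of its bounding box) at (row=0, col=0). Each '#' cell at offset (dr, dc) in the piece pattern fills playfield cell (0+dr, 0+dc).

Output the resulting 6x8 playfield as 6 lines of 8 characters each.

Fill (0+0,0+0) = (0,0)
Fill (0+0,0+1) = (0,1)
Fill (0+0,0+2) = (0,2)
Fill (0+0,0+3) = (0,3)

Answer: ####....
........
#.#.....
..#..#..
#..#...#
.#.##.#.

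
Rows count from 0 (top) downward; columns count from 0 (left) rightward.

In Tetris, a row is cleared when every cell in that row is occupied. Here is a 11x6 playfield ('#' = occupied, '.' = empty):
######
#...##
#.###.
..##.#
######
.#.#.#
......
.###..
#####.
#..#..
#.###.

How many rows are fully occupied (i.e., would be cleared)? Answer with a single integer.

Check each row:
  row 0: 0 empty cells -> FULL (clear)
  row 1: 3 empty cells -> not full
  row 2: 2 empty cells -> not full
  row 3: 3 empty cells -> not full
  row 4: 0 empty cells -> FULL (clear)
  row 5: 3 empty cells -> not full
  row 6: 6 empty cells -> not full
  row 7: 3 empty cells -> not full
  row 8: 1 empty cell -> not full
  row 9: 4 empty cells -> not full
  row 10: 2 empty cells -> not full
Total rows cleared: 2

Answer: 2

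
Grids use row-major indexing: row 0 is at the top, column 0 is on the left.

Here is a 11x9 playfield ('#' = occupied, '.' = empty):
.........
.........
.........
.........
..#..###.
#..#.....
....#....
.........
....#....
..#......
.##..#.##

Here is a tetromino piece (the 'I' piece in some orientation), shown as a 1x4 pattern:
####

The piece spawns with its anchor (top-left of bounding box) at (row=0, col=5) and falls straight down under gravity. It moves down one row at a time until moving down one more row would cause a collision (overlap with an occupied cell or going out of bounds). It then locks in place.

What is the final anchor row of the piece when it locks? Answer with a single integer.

Spawn at (row=0, col=5). Try each row:
  row 0: fits
  row 1: fits
  row 2: fits
  row 3: fits
  row 4: blocked -> lock at row 3

Answer: 3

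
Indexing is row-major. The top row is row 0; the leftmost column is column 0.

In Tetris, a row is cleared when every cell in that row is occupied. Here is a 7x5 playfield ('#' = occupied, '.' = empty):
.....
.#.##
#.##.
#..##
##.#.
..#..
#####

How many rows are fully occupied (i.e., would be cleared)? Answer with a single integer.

Answer: 1

Derivation:
Check each row:
  row 0: 5 empty cells -> not full
  row 1: 2 empty cells -> not full
  row 2: 2 empty cells -> not full
  row 3: 2 empty cells -> not full
  row 4: 2 empty cells -> not full
  row 5: 4 empty cells -> not full
  row 6: 0 empty cells -> FULL (clear)
Total rows cleared: 1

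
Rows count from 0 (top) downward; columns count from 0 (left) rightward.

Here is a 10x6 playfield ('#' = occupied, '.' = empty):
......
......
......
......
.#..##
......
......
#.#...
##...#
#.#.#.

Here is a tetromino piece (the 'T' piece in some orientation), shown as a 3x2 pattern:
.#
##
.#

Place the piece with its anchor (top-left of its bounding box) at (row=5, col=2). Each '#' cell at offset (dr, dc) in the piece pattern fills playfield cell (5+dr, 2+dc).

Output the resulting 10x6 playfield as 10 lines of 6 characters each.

Fill (5+0,2+1) = (5,3)
Fill (5+1,2+0) = (6,2)
Fill (5+1,2+1) = (6,3)
Fill (5+2,2+1) = (7,3)

Answer: ......
......
......
......
.#..##
...#..
..##..
#.##..
##...#
#.#.#.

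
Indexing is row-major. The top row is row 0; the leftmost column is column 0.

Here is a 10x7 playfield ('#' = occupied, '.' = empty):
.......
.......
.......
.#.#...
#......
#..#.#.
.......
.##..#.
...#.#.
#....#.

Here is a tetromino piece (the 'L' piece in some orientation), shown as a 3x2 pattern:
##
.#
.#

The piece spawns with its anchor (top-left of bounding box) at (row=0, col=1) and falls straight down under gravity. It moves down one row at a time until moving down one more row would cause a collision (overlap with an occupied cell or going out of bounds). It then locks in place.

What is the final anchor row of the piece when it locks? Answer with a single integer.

Answer: 2

Derivation:
Spawn at (row=0, col=1). Try each row:
  row 0: fits
  row 1: fits
  row 2: fits
  row 3: blocked -> lock at row 2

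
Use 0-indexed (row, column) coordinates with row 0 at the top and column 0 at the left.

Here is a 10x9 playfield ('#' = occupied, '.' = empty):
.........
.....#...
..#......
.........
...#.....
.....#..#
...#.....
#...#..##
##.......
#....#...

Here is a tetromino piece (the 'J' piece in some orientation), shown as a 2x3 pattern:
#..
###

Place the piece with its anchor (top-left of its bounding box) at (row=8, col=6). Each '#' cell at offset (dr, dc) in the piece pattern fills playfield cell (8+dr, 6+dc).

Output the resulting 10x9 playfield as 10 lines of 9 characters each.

Answer: .........
.....#...
..#......
.........
...#.....
.....#..#
...#.....
#...#..##
##....#..
#....####

Derivation:
Fill (8+0,6+0) = (8,6)
Fill (8+1,6+0) = (9,6)
Fill (8+1,6+1) = (9,7)
Fill (8+1,6+2) = (9,8)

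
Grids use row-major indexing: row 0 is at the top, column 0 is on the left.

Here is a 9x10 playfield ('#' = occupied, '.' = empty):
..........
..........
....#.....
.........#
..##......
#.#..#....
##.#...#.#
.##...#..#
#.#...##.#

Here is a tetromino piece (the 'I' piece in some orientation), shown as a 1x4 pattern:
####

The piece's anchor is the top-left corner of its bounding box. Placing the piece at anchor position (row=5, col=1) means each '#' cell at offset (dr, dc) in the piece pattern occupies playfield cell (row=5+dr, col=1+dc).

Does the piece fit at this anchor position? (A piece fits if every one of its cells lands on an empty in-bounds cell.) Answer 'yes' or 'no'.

Check each piece cell at anchor (5, 1):
  offset (0,0) -> (5,1): empty -> OK
  offset (0,1) -> (5,2): occupied ('#') -> FAIL
  offset (0,2) -> (5,3): empty -> OK
  offset (0,3) -> (5,4): empty -> OK
All cells valid: no

Answer: no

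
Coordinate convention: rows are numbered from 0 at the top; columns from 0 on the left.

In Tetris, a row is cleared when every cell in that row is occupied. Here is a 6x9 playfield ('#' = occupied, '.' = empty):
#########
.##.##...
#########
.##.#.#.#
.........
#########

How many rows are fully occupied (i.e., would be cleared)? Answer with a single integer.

Check each row:
  row 0: 0 empty cells -> FULL (clear)
  row 1: 5 empty cells -> not full
  row 2: 0 empty cells -> FULL (clear)
  row 3: 4 empty cells -> not full
  row 4: 9 empty cells -> not full
  row 5: 0 empty cells -> FULL (clear)
Total rows cleared: 3

Answer: 3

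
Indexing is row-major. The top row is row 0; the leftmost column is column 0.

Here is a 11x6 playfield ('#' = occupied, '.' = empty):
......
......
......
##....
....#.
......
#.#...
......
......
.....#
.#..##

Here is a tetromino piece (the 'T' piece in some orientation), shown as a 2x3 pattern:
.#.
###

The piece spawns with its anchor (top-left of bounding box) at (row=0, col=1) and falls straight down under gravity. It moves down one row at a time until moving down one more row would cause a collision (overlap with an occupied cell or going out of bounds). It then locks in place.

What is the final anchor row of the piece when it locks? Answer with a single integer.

Answer: 1

Derivation:
Spawn at (row=0, col=1). Try each row:
  row 0: fits
  row 1: fits
  row 2: blocked -> lock at row 1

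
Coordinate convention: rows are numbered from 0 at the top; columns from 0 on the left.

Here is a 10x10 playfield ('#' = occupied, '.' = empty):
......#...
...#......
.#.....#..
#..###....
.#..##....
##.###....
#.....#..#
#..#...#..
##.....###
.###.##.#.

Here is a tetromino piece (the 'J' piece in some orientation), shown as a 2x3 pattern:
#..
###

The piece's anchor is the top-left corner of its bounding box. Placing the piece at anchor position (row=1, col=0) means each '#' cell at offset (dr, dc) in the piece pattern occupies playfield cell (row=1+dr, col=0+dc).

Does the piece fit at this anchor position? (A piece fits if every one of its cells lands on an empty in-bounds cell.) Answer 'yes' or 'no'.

Answer: no

Derivation:
Check each piece cell at anchor (1, 0):
  offset (0,0) -> (1,0): empty -> OK
  offset (1,0) -> (2,0): empty -> OK
  offset (1,1) -> (2,1): occupied ('#') -> FAIL
  offset (1,2) -> (2,2): empty -> OK
All cells valid: no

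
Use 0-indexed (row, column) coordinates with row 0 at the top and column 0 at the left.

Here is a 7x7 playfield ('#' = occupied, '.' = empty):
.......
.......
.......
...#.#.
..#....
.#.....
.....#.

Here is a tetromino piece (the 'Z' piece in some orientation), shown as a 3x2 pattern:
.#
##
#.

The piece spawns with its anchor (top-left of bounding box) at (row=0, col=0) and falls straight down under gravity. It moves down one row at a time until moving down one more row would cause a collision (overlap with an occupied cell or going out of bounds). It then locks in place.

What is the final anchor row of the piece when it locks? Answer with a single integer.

Spawn at (row=0, col=0). Try each row:
  row 0: fits
  row 1: fits
  row 2: fits
  row 3: fits
  row 4: blocked -> lock at row 3

Answer: 3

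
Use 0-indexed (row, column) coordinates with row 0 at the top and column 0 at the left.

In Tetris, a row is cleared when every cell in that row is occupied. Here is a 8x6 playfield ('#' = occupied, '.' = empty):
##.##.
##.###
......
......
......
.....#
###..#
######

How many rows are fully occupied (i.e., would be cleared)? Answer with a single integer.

Answer: 1

Derivation:
Check each row:
  row 0: 2 empty cells -> not full
  row 1: 1 empty cell -> not full
  row 2: 6 empty cells -> not full
  row 3: 6 empty cells -> not full
  row 4: 6 empty cells -> not full
  row 5: 5 empty cells -> not full
  row 6: 2 empty cells -> not full
  row 7: 0 empty cells -> FULL (clear)
Total rows cleared: 1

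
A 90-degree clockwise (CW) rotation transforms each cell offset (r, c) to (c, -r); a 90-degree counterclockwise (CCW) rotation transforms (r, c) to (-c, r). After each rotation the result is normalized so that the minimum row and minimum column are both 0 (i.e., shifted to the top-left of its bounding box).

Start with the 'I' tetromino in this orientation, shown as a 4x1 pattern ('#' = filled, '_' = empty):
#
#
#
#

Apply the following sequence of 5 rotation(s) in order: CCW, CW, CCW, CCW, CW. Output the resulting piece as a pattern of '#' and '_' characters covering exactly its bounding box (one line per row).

Answer: ####

Derivation:
Start:
#
#
#
#
After rotation 1 (CCW):
####
After rotation 2 (CW):
#
#
#
#
After rotation 3 (CCW):
####
After rotation 4 (CCW):
#
#
#
#
After rotation 5 (CW):
####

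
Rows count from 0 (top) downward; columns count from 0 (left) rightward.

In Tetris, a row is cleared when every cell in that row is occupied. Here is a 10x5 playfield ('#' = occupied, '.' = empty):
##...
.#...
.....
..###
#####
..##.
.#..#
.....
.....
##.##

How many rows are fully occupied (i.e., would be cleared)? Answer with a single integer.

Check each row:
  row 0: 3 empty cells -> not full
  row 1: 4 empty cells -> not full
  row 2: 5 empty cells -> not full
  row 3: 2 empty cells -> not full
  row 4: 0 empty cells -> FULL (clear)
  row 5: 3 empty cells -> not full
  row 6: 3 empty cells -> not full
  row 7: 5 empty cells -> not full
  row 8: 5 empty cells -> not full
  row 9: 1 empty cell -> not full
Total rows cleared: 1

Answer: 1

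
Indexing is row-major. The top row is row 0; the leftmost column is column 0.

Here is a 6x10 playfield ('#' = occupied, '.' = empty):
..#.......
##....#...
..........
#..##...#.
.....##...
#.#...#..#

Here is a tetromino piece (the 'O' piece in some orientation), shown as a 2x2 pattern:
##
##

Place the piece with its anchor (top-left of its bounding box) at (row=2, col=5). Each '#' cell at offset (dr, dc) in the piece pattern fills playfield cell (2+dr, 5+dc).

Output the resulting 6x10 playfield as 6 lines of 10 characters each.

Fill (2+0,5+0) = (2,5)
Fill (2+0,5+1) = (2,6)
Fill (2+1,5+0) = (3,5)
Fill (2+1,5+1) = (3,6)

Answer: ..#.......
##....#...
.....##...
#..####.#.
.....##...
#.#...#..#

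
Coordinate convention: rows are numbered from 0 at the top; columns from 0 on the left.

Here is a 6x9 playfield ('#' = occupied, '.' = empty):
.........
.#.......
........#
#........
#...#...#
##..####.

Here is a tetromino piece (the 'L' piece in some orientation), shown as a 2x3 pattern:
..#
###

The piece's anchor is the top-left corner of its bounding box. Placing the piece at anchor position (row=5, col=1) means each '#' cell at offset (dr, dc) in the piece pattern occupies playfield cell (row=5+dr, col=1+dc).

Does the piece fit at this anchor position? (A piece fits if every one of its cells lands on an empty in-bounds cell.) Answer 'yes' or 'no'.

Check each piece cell at anchor (5, 1):
  offset (0,2) -> (5,3): empty -> OK
  offset (1,0) -> (6,1): out of bounds -> FAIL
  offset (1,1) -> (6,2): out of bounds -> FAIL
  offset (1,2) -> (6,3): out of bounds -> FAIL
All cells valid: no

Answer: no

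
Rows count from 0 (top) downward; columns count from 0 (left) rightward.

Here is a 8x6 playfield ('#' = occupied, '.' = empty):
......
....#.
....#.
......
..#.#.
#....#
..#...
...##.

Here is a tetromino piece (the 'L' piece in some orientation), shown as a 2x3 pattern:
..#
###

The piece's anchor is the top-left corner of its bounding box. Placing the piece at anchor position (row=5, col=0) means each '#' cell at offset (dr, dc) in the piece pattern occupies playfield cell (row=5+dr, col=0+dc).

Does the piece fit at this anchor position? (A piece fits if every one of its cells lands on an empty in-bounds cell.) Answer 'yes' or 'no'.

Answer: no

Derivation:
Check each piece cell at anchor (5, 0):
  offset (0,2) -> (5,2): empty -> OK
  offset (1,0) -> (6,0): empty -> OK
  offset (1,1) -> (6,1): empty -> OK
  offset (1,2) -> (6,2): occupied ('#') -> FAIL
All cells valid: no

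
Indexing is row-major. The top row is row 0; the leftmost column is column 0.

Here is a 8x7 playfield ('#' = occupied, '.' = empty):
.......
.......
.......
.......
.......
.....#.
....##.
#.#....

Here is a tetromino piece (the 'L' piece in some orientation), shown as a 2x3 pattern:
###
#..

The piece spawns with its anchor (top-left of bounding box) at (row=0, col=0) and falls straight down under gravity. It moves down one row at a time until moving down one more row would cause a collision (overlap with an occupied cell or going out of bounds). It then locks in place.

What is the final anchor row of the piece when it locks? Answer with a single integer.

Spawn at (row=0, col=0). Try each row:
  row 0: fits
  row 1: fits
  row 2: fits
  row 3: fits
  row 4: fits
  row 5: fits
  row 6: blocked -> lock at row 5

Answer: 5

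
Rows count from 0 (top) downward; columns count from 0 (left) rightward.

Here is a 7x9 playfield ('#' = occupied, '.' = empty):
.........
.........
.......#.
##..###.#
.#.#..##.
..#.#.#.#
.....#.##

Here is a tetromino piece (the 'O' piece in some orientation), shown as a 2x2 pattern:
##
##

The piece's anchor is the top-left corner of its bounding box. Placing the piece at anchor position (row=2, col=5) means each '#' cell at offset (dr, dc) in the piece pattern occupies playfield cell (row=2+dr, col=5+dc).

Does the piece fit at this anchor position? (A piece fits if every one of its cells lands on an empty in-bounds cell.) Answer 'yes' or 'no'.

Check each piece cell at anchor (2, 5):
  offset (0,0) -> (2,5): empty -> OK
  offset (0,1) -> (2,6): empty -> OK
  offset (1,0) -> (3,5): occupied ('#') -> FAIL
  offset (1,1) -> (3,6): occupied ('#') -> FAIL
All cells valid: no

Answer: no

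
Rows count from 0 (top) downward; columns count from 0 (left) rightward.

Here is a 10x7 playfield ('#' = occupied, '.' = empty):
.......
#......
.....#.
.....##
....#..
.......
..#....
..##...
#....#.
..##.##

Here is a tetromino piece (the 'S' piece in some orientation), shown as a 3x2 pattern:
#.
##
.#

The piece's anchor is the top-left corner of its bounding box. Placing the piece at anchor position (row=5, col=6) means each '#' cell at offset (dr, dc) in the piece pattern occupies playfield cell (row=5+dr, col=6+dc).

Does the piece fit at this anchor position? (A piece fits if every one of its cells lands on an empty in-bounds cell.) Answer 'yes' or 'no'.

Check each piece cell at anchor (5, 6):
  offset (0,0) -> (5,6): empty -> OK
  offset (1,0) -> (6,6): empty -> OK
  offset (1,1) -> (6,7): out of bounds -> FAIL
  offset (2,1) -> (7,7): out of bounds -> FAIL
All cells valid: no

Answer: no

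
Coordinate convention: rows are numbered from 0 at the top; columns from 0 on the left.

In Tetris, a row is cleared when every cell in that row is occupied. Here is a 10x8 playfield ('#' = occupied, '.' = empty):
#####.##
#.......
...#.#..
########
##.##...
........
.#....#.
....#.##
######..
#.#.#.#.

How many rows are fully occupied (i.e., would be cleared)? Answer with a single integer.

Check each row:
  row 0: 1 empty cell -> not full
  row 1: 7 empty cells -> not full
  row 2: 6 empty cells -> not full
  row 3: 0 empty cells -> FULL (clear)
  row 4: 4 empty cells -> not full
  row 5: 8 empty cells -> not full
  row 6: 6 empty cells -> not full
  row 7: 5 empty cells -> not full
  row 8: 2 empty cells -> not full
  row 9: 4 empty cells -> not full
Total rows cleared: 1

Answer: 1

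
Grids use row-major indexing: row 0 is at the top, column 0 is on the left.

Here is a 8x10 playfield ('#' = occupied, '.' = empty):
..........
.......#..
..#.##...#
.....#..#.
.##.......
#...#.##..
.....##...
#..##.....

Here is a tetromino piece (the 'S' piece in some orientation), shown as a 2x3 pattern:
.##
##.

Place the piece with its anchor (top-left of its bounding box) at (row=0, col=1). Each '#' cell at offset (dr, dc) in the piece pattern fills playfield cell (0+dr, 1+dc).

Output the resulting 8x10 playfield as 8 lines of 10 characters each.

Fill (0+0,1+1) = (0,2)
Fill (0+0,1+2) = (0,3)
Fill (0+1,1+0) = (1,1)
Fill (0+1,1+1) = (1,2)

Answer: ..##......
.##....#..
..#.##...#
.....#..#.
.##.......
#...#.##..
.....##...
#..##.....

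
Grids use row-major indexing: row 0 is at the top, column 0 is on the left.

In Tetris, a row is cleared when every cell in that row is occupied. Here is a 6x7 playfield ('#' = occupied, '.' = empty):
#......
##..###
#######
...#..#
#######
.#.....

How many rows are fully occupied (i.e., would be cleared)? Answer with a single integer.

Check each row:
  row 0: 6 empty cells -> not full
  row 1: 2 empty cells -> not full
  row 2: 0 empty cells -> FULL (clear)
  row 3: 5 empty cells -> not full
  row 4: 0 empty cells -> FULL (clear)
  row 5: 6 empty cells -> not full
Total rows cleared: 2

Answer: 2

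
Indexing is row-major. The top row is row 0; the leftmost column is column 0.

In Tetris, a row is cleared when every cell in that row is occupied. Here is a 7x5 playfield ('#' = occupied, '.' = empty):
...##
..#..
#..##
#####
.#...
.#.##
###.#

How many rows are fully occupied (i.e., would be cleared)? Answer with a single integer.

Check each row:
  row 0: 3 empty cells -> not full
  row 1: 4 empty cells -> not full
  row 2: 2 empty cells -> not full
  row 3: 0 empty cells -> FULL (clear)
  row 4: 4 empty cells -> not full
  row 5: 2 empty cells -> not full
  row 6: 1 empty cell -> not full
Total rows cleared: 1

Answer: 1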